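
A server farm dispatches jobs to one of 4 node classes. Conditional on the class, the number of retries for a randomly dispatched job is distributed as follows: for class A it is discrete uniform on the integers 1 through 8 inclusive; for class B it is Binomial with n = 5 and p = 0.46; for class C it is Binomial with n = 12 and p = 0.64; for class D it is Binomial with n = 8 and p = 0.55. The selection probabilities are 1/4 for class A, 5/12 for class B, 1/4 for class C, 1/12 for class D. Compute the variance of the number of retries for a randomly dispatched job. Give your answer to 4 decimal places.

7.2149

Per component, A: μ=4.5, E[X²]=25.5; B: μ=2.3, E[X²]=6.532; C: μ=7.68, E[X²]=61.7472; D: μ=4.4, E[X²]=21.34.
E[X] = 0.25·4.5 + 0.416667·2.3 + 0.25·7.68 + 0.0833333·4.4 = 4.37.
E[X²] = 0.25·25.5 + 0.416667·6.532 + 0.25·61.7472 + 0.0833333·21.34 = 26.3118.
Var(X) = E[X²] − (E[X])² = 26.3118 − 19.0969 = 7.2149.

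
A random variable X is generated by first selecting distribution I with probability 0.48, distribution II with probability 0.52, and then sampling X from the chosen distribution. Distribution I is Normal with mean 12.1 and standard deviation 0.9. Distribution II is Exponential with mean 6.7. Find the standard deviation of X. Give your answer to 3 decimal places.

5.569

Per component, I: μ=12.1, E[X²]=147.22; II: μ=6.7, E[X²]=89.78.
E[X] = 0.48·12.1 + 0.52·6.7 = 9.292.
E[X²] = 0.48·147.22 + 0.52·89.78 = 117.351.
Var(X) = E[X²] − (E[X])² = 117.351 − 86.3413 = 31.0099.
SD(X) = √31.0099 = 5.56866.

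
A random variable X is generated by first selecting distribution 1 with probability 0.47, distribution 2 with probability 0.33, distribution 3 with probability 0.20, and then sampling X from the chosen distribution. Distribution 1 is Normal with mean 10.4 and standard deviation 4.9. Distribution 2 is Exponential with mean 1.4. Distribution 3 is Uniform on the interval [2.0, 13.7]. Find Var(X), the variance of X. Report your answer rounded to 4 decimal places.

Per component, 1: μ=10.4, E[X²]=132.17; 2: μ=1.4, E[X²]=3.92; 3: μ=7.85, E[X²]=73.03.
E[X] = 0.47·10.4 + 0.33·1.4 + 0.2·7.85 = 6.92.
E[X²] = 0.47·132.17 + 0.33·3.92 + 0.2·73.03 = 78.0195.
Var(X) = E[X²] − (E[X])² = 78.0195 − 47.8864 = 30.1331.

30.1331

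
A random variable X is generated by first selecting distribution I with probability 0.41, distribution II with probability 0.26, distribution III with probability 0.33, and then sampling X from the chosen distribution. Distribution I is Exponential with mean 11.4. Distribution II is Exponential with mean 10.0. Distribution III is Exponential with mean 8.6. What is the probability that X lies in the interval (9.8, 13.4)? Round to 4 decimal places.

0.1126

Conditional on each component, P(9.8 < X < 13.4): I: 0.114627; II: 0.113465; III: 0.10944.
By total probability, P(9.8 < X < 13.4) = 0.41·0.114627 + 0.26·0.113465 + 0.33·0.10944 = 0.112613.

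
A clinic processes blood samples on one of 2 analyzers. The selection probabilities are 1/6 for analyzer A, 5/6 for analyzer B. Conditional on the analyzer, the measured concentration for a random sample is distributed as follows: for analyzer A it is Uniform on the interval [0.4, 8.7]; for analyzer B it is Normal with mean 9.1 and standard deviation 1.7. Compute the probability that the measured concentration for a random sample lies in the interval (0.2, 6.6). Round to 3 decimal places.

0.183

Conditional on each analyzer, P(0.2 < X < 6.6): A: 0.746988; B: 0.0707012.
By total probability, P(0.2 < X < 6.6) = 0.166667·0.746988 + 0.833333·0.0707012 = 0.183416.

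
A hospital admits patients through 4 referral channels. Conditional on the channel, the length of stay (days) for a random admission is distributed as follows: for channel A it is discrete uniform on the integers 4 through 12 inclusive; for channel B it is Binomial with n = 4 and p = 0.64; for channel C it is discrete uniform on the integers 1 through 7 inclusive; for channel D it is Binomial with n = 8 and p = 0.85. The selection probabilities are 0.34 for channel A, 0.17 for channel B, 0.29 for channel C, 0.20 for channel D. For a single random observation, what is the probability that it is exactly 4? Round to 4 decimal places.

0.1114

Conditional on each channel, P(X = 4): A: 0.111111; B: 0.167772; C: 0.142857; D: 0.0184986.
By total probability, P(X = 4) = 0.34·0.111111 + 0.17·0.167772 + 0.29·0.142857 + 0.2·0.0184986 = 0.111427.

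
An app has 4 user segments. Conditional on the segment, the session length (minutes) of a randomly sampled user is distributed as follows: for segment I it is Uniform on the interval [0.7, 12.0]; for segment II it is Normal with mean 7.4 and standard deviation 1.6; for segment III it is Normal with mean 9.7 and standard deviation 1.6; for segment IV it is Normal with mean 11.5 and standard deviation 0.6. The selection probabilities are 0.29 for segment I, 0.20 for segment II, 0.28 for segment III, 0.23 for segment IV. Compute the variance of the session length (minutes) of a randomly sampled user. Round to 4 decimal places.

Per component, I: μ=6.35, E[X²]=50.9633; II: μ=7.4, E[X²]=57.32; III: μ=9.7, E[X²]=96.65; IV: μ=11.5, E[X²]=132.61.
E[X] = 0.29·6.35 + 0.2·7.4 + 0.28·9.7 + 0.23·11.5 = 8.6825.
E[X²] = 0.29·50.9633 + 0.2·57.32 + 0.28·96.65 + 0.23·132.61 = 83.8057.
Var(X) = E[X²] − (E[X])² = 83.8057 − 75.3858 = 8.41986.

8.4199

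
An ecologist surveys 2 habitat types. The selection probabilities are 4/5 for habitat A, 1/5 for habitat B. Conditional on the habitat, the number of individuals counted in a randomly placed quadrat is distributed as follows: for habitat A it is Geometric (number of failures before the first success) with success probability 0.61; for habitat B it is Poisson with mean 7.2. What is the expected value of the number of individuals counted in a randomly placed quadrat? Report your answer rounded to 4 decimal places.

1.9515

Component means — A: 0.639344; B: 7.2.
E[X] = 0.8·0.639344 + 0.2·7.2 = 1.95148.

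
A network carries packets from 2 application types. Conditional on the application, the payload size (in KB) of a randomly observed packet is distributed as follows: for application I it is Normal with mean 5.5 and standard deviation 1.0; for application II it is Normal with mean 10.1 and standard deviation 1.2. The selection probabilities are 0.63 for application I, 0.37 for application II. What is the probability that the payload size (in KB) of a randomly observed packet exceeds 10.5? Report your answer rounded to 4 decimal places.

Conditional on each application, P(X > 10.5): I: 2.86652e-07; II: 0.369441.
By total probability, P(X > 10.5) = 0.63·2.86652e-07 + 0.37·0.369441 = 0.136693.

0.1367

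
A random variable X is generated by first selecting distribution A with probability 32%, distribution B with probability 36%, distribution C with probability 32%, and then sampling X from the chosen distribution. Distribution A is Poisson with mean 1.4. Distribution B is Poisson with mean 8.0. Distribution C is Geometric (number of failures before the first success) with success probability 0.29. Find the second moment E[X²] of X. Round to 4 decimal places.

For each component E[X²] = Var + (mean)², giving A: 3.36; B: 72; C: 14.4364.
Overall E[X²] = 0.32·3.36 + 0.36·72 + 0.32·14.4364 = 31.6148.

31.6148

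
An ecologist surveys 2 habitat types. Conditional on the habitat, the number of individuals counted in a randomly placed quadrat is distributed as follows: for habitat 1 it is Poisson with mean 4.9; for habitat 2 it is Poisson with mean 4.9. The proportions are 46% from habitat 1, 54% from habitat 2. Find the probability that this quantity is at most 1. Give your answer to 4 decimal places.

0.0439

Conditional on each habitat, P(X ≤ 1): 1: 0.0439348; 2: 0.0439348.
By total probability, P(X ≤ 1) = 0.46·0.0439348 + 0.54·0.0439348 = 0.0439348.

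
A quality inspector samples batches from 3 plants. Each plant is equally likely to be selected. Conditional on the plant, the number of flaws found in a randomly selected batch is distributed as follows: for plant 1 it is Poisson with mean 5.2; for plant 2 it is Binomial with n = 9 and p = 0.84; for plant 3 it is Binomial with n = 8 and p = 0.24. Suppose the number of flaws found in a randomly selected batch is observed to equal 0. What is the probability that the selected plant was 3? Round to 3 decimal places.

Likelihoods P(X=0 | ·): 1: 0.00551656; 2: 6.87195e-08; 3: 0.111303.
Posterior ∝ prior × likelihood. Numerator for 3: 0.333333·0.111303 = 0.0371012.
Normalizing constant: 0.333333·0.00551656 + 0.333333·6.87195e-08 + 0.333333·0.111303 = 0.03894.
P(3 | observation) = 0.0371012 / 0.03894 = 0.952777.

0.953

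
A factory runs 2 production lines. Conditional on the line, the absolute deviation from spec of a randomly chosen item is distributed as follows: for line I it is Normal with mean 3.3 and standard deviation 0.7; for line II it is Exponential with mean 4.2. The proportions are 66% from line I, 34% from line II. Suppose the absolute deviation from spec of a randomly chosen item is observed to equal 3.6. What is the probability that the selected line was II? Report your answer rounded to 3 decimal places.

Likelihoods f(3.6 | ·): I: 0.51991; II: 0.101041.
Posterior ∝ prior × likelihood. Numerator for II: 0.34·0.101041 = 0.034354.
Normalizing constant: 0.66·0.51991 + 0.34·0.101041 = 0.377494.
P(II | observation) = 0.034354 / 0.377494 = 0.0910053.

0.091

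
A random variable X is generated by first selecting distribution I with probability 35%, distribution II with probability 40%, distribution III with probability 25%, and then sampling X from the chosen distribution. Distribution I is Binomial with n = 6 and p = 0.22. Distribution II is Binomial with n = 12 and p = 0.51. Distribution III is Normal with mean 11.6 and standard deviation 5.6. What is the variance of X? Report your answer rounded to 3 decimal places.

24.875

Per component, I: μ=1.32, E[X²]=2.772; II: μ=6.12, E[X²]=40.4532; III: μ=11.6, E[X²]=165.92.
E[X] = 0.35·1.32 + 0.4·6.12 + 0.25·11.6 = 5.81.
E[X²] = 0.35·2.772 + 0.4·40.4532 + 0.25·165.92 = 58.6315.
Var(X) = E[X²] − (E[X])² = 58.6315 − 33.7561 = 24.8754.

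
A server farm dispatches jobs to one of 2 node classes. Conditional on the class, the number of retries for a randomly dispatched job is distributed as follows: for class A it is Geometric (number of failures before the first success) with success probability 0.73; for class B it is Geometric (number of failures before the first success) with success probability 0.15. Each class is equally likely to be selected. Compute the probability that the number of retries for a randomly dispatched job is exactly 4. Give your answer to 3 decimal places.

0.041

Conditional on each class, P(X = 4): A: 0.00387952; B: 0.0783009.
By total probability, P(X = 4) = 0.5·0.00387952 + 0.5·0.0783009 = 0.0410902.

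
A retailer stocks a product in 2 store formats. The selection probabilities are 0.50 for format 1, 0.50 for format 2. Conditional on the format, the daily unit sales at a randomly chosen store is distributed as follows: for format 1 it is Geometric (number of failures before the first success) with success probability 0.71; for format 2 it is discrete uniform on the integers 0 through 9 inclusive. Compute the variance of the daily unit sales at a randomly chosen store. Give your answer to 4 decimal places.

8.5978

Per component, 1: μ=0.408451, E[X²]=0.742115; 2: μ=4.5, E[X²]=28.5.
E[X] = 0.5·0.408451 + 0.5·4.5 = 2.45423.
E[X²] = 0.5·0.742115 + 0.5·28.5 = 14.6211.
Var(X) = E[X²] − (E[X])² = 14.6211 − 6.02322 = 8.59784.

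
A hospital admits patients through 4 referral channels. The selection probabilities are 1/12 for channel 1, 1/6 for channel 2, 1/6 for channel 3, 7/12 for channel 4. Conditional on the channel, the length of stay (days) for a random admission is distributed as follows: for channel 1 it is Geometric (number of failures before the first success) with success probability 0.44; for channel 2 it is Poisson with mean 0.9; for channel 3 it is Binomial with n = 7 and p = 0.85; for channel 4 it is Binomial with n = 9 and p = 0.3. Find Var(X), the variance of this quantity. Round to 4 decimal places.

4.0974

Per component, 1: μ=1.27273, E[X²]=4.5124; 2: μ=0.9, E[X²]=1.71; 3: μ=5.95, E[X²]=36.295; 4: μ=2.7, E[X²]=9.18.
E[X] = 0.0833333·1.27273 + 0.166667·0.9 + 0.166667·5.95 + 0.583333·2.7 = 2.82273.
E[X²] = 0.0833333·4.5124 + 0.166667·1.71 + 0.166667·36.295 + 0.583333·9.18 = 12.0652.
Var(X) = E[X²] − (E[X])² = 12.0652 − 7.96779 = 4.09741.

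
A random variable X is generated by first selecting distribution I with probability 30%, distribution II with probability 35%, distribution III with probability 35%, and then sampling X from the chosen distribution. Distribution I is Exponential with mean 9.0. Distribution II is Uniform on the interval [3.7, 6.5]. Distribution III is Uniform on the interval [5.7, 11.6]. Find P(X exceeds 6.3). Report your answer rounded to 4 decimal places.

0.4884

Conditional on each component, P(X > 6.3): I: 0.496585; II: 0.0714286; III: 0.898305.
By total probability, P(X > 6.3) = 0.3·0.496585 + 0.35·0.0714286 + 0.35·0.898305 = 0.488382.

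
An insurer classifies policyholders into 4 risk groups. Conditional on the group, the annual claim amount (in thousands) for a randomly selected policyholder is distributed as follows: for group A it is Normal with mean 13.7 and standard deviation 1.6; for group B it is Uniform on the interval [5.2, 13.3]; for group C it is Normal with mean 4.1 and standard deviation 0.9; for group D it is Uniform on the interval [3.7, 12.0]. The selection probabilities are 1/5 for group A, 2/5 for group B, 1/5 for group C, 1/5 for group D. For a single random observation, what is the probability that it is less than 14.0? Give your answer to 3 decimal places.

Conditional on each group, P(X < 14.0): A: 0.574366; B: 1; C: 1; D: 1.
By total probability, P(X < 14.0) = 0.2·0.574366 + 0.4·1 + 0.2·1 + 0.2·1 = 0.914873.

0.915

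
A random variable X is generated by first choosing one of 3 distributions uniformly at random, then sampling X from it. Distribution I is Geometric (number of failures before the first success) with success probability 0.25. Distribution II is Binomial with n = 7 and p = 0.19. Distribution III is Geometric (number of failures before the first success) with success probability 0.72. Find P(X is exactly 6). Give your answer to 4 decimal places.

Conditional on each component, P(X = 6): I: 0.0444946; II: 0.00026675; III: 0.000346961.
By total probability, P(X = 6) = 0.333333·0.0444946 + 0.333333·0.00026675 + 0.333333·0.000346961 = 0.0150361.

0.0150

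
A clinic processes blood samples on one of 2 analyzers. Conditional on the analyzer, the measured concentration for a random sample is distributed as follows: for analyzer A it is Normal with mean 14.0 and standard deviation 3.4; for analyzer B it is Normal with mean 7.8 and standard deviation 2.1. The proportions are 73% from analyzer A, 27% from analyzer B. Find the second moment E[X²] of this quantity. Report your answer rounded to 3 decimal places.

For each component E[X²] = Var + (mean)², giving A: 207.56; B: 65.25.
Overall E[X²] = 0.73·207.56 + 0.27·65.25 = 169.136.

169.136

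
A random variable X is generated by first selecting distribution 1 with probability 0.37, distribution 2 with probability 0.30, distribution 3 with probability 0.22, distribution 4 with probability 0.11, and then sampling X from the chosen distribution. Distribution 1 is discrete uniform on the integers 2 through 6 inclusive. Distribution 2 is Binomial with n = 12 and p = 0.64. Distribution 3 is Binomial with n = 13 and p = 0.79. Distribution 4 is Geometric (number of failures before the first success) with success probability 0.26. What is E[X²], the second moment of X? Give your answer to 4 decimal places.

50.9579

For each component E[X²] = Var + (mean)², giving 1: 18; 2: 61.7472; 3: 107.63; 4: 19.0473.
Overall E[X²] = 0.37·18 + 0.3·61.7472 + 0.22·107.63 + 0.11·19.0473 = 50.9579.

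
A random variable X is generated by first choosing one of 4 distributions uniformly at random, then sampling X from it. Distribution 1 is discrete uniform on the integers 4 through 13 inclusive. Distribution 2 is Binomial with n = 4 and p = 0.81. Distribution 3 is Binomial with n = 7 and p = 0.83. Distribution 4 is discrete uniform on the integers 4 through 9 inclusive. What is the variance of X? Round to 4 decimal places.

6.7308

Per component, 1: μ=8.5, E[X²]=80.5; 2: μ=3.24, E[X²]=11.1132; 3: μ=5.81, E[X²]=34.7438; 4: μ=6.5, E[X²]=45.1667.
E[X] = 0.25·8.5 + 0.25·3.24 + 0.25·5.81 + 0.25·6.5 = 6.0125.
E[X²] = 0.25·80.5 + 0.25·11.1132 + 0.25·34.7438 + 0.25·45.1667 = 42.8809.
Var(X) = E[X²] − (E[X])² = 42.8809 − 36.1502 = 6.73076.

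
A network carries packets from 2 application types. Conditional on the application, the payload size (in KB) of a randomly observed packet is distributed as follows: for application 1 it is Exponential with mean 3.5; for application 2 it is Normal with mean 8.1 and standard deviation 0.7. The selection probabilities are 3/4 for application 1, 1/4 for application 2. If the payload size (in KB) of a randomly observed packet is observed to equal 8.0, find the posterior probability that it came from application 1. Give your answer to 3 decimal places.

Likelihoods f(8.0 | ·): 1: 0.0290575; 2: 0.564132.
Posterior ∝ prior × likelihood. Numerator for 1: 0.75·0.0290575 = 0.0217932.
Normalizing constant: 0.75·0.0290575 + 0.25·0.564132 = 0.162826.
P(1 | observation) = 0.0217932 / 0.162826 = 0.133843.

0.134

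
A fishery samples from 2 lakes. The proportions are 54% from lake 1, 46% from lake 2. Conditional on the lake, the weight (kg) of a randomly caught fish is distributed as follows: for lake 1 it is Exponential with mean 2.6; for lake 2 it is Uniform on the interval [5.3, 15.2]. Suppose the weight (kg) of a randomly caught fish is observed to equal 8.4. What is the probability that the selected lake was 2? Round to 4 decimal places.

0.8498

Likelihoods f(8.4 | ·): 1: 0.0152027; 2: 0.10101.
Posterior ∝ prior × likelihood. Numerator for 2: 0.46·0.10101 = 0.0464646.
Normalizing constant: 0.54·0.0152027 + 0.46·0.10101 = 0.0546741.
P(2 | observation) = 0.0464646 / 0.0546741 = 0.849847.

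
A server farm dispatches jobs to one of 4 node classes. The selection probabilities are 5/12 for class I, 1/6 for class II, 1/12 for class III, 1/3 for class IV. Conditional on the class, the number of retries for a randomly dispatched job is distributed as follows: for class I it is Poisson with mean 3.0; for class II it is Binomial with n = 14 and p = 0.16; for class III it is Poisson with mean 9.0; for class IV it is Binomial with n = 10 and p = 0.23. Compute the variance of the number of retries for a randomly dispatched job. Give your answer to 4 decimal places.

Per component, I: μ=3, E[X²]=12; II: μ=2.24, E[X²]=6.8992; III: μ=9, E[X²]=90; IV: μ=2.3, E[X²]=7.061.
E[X] = 0.416667·3 + 0.166667·2.24 + 0.0833333·9 + 0.333333·2.3 = 3.14.
E[X²] = 0.416667·12 + 0.166667·6.8992 + 0.0833333·90 + 0.333333·7.061 = 16.0035.
Var(X) = E[X²] − (E[X])² = 16.0035 − 9.8596 = 6.14393.

6.1439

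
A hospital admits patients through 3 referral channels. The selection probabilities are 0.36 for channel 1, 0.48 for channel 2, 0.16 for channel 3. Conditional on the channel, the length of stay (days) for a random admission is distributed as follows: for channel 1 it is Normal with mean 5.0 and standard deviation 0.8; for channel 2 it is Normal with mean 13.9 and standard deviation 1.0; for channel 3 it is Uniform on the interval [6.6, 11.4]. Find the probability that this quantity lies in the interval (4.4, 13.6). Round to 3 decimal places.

Conditional on each channel, P(4.4 < X < 13.6): 1: 0.773373; 2: 0.382089; 3: 1.
By total probability, P(4.4 < X < 13.6) = 0.36·0.773373 + 0.48·0.382089 + 0.16·1 = 0.621817.

0.622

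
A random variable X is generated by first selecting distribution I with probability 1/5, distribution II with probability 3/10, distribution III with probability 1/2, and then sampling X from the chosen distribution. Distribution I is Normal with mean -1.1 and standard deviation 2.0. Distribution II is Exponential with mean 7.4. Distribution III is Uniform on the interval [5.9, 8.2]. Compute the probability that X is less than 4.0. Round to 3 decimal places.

Conditional on each component, P(X < 4.0): I: 0.994614; II: 0.417567; III: 0.
By total probability, P(X < 4.0) = 0.2·0.994614 + 0.3·0.417567 + 0.5·0 = 0.324193.

0.324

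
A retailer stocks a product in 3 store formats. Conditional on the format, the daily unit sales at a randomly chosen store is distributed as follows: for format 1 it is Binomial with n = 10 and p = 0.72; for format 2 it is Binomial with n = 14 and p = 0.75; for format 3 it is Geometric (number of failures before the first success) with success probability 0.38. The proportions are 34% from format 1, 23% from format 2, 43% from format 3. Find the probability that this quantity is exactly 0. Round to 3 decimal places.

0.163

Conditional on each format, P(X = 0): 1: 2.96197e-06; 2: 3.72529e-09; 3: 0.38.
By total probability, P(X = 0) = 0.34·2.96197e-06 + 0.23·3.72529e-09 + 0.43·0.38 = 0.163401.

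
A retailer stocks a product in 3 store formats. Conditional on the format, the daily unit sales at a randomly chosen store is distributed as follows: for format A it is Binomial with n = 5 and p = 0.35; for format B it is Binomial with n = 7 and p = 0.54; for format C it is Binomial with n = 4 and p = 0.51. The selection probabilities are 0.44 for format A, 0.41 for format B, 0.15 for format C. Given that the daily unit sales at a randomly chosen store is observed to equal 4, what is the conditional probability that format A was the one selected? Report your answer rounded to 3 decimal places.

0.143

Likelihoods P(X=4 | ·): A: 0.0487703; B: 0.289679; C: 0.067652.
Posterior ∝ prior × likelihood. Numerator for A: 0.44·0.0487703 = 0.0214589.
Normalizing constant: 0.44·0.0487703 + 0.41·0.289679 + 0.15·0.067652 = 0.150375.
P(A | observation) = 0.0214589 / 0.150375 = 0.142703.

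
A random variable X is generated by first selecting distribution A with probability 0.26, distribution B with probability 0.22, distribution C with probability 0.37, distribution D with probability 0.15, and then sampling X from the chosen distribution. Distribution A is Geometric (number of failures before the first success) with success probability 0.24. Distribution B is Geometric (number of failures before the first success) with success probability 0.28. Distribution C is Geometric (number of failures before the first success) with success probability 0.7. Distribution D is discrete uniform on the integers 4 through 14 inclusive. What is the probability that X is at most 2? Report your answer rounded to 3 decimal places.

0.644

Conditional on each component, P(X ≤ 2): A: 0.561024; B: 0.626752; C: 0.973; D: 0.
By total probability, P(X ≤ 2) = 0.26·0.561024 + 0.22·0.626752 + 0.37·0.973 + 0.15·0 = 0.643762.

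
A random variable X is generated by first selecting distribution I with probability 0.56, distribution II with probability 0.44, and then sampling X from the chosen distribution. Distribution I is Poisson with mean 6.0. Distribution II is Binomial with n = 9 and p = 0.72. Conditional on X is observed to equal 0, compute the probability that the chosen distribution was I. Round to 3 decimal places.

0.997

Likelihoods P(X=0 | ·): I: 0.00247875; II: 1.05785e-05.
Posterior ∝ prior × likelihood. Numerator for I: 0.56·0.00247875 = 0.0013881.
Normalizing constant: 0.56·0.00247875 + 0.44·1.05785e-05 = 0.00139276.
P(I | observation) = 0.0013881 / 0.00139276 = 0.996658.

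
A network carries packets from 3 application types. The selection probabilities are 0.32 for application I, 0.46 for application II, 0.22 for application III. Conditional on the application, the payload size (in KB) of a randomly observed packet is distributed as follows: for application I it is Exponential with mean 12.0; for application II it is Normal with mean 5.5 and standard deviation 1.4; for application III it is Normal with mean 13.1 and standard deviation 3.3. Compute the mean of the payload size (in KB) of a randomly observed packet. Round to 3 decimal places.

Component means — I: 12; II: 5.5; III: 13.1.
E[X] = 0.32·12 + 0.46·5.5 + 0.22·13.1 = 9.252.

9.252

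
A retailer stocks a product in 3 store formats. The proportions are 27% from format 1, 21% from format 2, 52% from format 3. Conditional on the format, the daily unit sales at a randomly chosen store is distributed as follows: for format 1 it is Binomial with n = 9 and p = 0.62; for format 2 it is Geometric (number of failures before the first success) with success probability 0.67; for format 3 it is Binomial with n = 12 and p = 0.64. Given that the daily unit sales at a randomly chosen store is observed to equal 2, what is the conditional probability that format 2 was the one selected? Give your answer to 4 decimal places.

Likelihoods P(X=2 | ·): 1: 0.0158333; 2: 0.072963; 3: 0.000988391.
Posterior ∝ prior × likelihood. Numerator for 2: 0.21·0.072963 = 0.0153222.
Normalizing constant: 0.27·0.0158333 + 0.21·0.072963 + 0.52·0.000988391 = 0.0201112.
P(2 | observation) = 0.0153222 / 0.0201112 = 0.761876.

0.7619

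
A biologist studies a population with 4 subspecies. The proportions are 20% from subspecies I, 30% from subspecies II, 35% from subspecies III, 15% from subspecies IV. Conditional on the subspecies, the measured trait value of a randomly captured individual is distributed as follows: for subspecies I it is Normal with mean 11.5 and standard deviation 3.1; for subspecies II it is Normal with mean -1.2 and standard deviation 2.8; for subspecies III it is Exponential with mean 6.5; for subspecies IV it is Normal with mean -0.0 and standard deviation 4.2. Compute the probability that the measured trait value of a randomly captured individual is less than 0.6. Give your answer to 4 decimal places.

Conditional on each subspecies, P(X < 0.6): I: 0.000218944; II: 0.739842; III: 0.0881755; IV: 0.556798.
By total probability, P(X < 0.6) = 0.2·0.000218944 + 0.3·0.739842 + 0.35·0.0881755 + 0.15·0.556798 = 0.336377.

0.3364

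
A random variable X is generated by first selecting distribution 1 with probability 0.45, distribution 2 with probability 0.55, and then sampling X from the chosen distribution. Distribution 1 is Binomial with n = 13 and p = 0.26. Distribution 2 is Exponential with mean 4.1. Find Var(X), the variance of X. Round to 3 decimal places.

Per component, 1: μ=3.38, E[X²]=13.9256; 2: μ=4.1, E[X²]=33.62.
E[X] = 0.45·3.38 + 0.55·4.1 = 3.776.
E[X²] = 0.45·13.9256 + 0.55·33.62 = 24.7575.
Var(X) = E[X²] − (E[X])² = 24.7575 − 14.2582 = 10.4993.

10.499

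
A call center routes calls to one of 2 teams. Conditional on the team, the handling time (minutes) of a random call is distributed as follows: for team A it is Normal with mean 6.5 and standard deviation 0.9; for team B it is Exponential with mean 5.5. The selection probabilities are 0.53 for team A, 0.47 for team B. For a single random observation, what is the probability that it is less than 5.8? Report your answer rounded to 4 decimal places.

Conditional on each team, P(X < 5.8): A: 0.21835; B: 0.651649.
By total probability, P(X < 5.8) = 0.53·0.21835 + 0.47·0.651649 = 0.422001.

0.4220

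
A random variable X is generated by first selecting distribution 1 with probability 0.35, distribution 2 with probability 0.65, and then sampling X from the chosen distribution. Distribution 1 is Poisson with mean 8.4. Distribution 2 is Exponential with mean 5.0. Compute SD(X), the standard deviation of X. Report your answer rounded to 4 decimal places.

4.6712

Per component, 1: μ=8.4, E[X²]=78.96; 2: μ=5, E[X²]=50.
E[X] = 0.35·8.4 + 0.65·5 = 6.19.
E[X²] = 0.35·78.96 + 0.65·50 = 60.136.
Var(X) = E[X²] − (E[X])² = 60.136 − 38.3161 = 21.8199.
SD(X) = √21.8199 = 4.67118.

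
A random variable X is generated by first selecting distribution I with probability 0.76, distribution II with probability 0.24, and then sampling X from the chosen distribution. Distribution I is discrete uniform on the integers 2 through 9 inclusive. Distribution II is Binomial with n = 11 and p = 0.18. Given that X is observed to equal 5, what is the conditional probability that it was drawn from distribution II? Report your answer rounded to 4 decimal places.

0.0628

Likelihoods P(X=5 | ·): I: 0.125; II: 0.0265392.
Posterior ∝ prior × likelihood. Numerator for II: 0.24·0.0265392 = 0.0063694.
Normalizing constant: 0.76·0.125 + 0.24·0.0265392 = 0.101369.
P(II | observation) = 0.0063694 / 0.101369 = 0.0628336.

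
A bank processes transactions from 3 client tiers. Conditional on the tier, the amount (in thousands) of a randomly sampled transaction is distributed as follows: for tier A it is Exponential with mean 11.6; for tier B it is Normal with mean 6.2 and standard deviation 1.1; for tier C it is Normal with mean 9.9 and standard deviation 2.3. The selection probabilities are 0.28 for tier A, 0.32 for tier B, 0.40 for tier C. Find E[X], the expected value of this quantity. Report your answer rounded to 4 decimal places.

9.1920

Component means — A: 11.6; B: 6.2; C: 9.9.
E[X] = 0.28·11.6 + 0.32·6.2 + 0.4·9.9 = 9.192.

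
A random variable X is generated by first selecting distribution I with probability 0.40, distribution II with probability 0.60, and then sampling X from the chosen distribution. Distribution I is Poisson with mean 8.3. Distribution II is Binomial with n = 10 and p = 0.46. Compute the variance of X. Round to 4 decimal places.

8.0960

Per component, I: μ=8.3, E[X²]=77.19; II: μ=4.6, E[X²]=23.644.
E[X] = 0.4·8.3 + 0.6·4.6 = 6.08.
E[X²] = 0.4·77.19 + 0.6·23.644 = 45.0624.
Var(X) = E[X²] − (E[X])² = 45.0624 − 36.9664 = 8.096.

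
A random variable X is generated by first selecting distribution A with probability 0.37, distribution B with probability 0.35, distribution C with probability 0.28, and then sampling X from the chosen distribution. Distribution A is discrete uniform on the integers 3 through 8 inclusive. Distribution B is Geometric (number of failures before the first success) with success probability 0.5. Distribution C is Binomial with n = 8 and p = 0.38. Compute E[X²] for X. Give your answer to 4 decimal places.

For each component E[X²] = Var + (mean)², giving A: 33.1667; B: 3; C: 11.1264.
Overall E[X²] = 0.37·33.1667 + 0.35·3 + 0.28·11.1264 = 16.4371.

16.4371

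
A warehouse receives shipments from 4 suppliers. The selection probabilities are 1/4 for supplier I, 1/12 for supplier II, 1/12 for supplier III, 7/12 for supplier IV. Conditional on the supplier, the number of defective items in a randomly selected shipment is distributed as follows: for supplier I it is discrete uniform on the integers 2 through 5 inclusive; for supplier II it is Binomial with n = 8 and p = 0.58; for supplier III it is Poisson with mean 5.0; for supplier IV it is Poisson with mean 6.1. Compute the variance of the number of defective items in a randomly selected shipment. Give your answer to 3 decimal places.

5.673

Per component, I: μ=3.5, E[X²]=13.5; II: μ=4.64, E[X²]=23.4784; III: μ=5, E[X²]=30; IV: μ=6.1, E[X²]=43.31.
E[X] = 0.25·3.5 + 0.0833333·4.64 + 0.0833333·5 + 0.583333·6.1 = 5.23667.
E[X²] = 0.25·13.5 + 0.0833333·23.4784 + 0.0833333·30 + 0.583333·43.31 = 33.0957.
Var(X) = E[X²] − (E[X])² = 33.0957 − 27.4227 = 5.67302.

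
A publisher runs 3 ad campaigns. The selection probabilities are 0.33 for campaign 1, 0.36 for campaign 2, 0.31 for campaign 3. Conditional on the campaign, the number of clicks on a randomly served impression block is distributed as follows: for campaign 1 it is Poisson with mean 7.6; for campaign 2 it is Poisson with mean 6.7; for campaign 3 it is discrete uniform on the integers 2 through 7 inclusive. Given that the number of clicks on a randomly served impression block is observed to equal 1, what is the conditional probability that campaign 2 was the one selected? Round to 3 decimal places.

0.703

Likelihoods P(X=1 | ·): 1: 0.00380343; 2: 0.00824711; 3: 0.
Posterior ∝ prior × likelihood. Numerator for 2: 0.36·0.00824711 = 0.00296896.
Normalizing constant: 0.33·0.00380343 + 0.36·0.00824711 + 0.31·0 = 0.00422409.
P(2 | observation) = 0.00296896 / 0.00422409 = 0.702863.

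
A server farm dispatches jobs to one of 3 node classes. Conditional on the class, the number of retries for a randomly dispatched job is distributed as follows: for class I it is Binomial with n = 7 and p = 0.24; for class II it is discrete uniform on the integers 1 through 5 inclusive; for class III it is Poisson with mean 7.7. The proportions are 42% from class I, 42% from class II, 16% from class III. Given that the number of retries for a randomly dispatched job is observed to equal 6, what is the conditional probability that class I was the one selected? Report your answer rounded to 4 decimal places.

Likelihoods P(X=6 | ·): I: 0.00101667; II: 0; III: 0.131082.
Posterior ∝ prior × likelihood. Numerator for I: 0.42·0.00101667 = 0.000427.
Normalizing constant: 0.42·0.00101667 + 0.42·0 + 0.16·0.131082 = 0.0214002.
P(I | observation) = 0.000427 / 0.0214002 = 0.0199531.

0.0200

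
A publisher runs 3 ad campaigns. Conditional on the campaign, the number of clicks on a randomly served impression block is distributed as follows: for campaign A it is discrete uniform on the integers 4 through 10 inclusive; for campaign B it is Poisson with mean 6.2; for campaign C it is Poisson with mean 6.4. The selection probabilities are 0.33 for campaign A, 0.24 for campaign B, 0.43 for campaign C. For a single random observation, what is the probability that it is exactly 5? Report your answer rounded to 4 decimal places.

0.1483

Conditional on each campaign, P(X = 5): A: 0.142857; B: 0.154936; C: 0.148674.
By total probability, P(X = 5) = 0.33·0.142857 + 0.24·0.154936 + 0.43·0.148674 = 0.148257.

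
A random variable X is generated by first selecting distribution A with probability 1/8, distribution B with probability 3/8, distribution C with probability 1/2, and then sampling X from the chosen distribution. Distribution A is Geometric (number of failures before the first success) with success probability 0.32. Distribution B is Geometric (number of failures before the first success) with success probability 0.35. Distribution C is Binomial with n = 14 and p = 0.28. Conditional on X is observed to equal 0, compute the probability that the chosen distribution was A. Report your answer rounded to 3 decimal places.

0.227

Likelihoods P(X=0 | ·): A: 0.32; B: 0.35; C: 0.0100613.
Posterior ∝ prior × likelihood. Numerator for A: 0.125·0.32 = 0.04.
Normalizing constant: 0.125·0.32 + 0.375·0.35 + 0.5·0.0100613 = 0.176281.
P(A | observation) = 0.04 / 0.176281 = 0.226911.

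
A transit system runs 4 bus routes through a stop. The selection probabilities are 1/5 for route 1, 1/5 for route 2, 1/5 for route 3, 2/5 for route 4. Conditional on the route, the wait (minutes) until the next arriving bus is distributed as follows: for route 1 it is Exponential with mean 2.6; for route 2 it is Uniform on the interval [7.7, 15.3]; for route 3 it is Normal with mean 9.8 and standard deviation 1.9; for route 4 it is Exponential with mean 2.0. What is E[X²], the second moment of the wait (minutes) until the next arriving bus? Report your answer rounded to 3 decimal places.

53.247

For each component E[X²] = Var + (mean)², giving 1: 13.52; 2: 137.063; 3: 99.65; 4: 8.
Overall E[X²] = 0.2·13.52 + 0.2·137.063 + 0.2·99.65 + 0.4·8 = 53.2467.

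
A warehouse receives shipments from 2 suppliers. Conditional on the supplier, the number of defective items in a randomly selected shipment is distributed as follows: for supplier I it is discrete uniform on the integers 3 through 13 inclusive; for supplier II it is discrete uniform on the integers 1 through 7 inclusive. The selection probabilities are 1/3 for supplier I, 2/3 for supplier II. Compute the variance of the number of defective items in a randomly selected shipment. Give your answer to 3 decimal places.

Per component, I: μ=8, E[X²]=74; II: μ=4, E[X²]=20.
E[X] = 0.333333·8 + 0.666667·4 = 5.33333.
E[X²] = 0.333333·74 + 0.666667·20 = 38.
Var(X) = E[X²] − (E[X])² = 38 − 28.4444 = 9.55556.

9.556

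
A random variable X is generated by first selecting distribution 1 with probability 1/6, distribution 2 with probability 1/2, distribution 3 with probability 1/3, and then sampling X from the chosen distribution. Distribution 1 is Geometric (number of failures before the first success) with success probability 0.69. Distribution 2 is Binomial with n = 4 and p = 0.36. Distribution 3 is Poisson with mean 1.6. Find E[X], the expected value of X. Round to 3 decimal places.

Component means — 1: 0.449275; 2: 1.44; 3: 1.6.
E[X] = 0.166667·0.449275 + 0.5·1.44 + 0.333333·1.6 = 1.32821.

1.328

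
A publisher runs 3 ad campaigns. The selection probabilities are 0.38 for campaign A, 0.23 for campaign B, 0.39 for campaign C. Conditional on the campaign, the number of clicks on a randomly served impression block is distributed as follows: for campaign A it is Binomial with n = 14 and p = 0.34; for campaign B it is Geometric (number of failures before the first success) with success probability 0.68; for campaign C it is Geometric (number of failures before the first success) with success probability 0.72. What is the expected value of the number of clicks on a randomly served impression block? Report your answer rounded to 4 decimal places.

Component means — A: 4.76; B: 0.470588; C: 0.388889.
E[X] = 0.38·4.76 + 0.23·0.470588 + 0.39·0.388889 = 2.0687.

2.0687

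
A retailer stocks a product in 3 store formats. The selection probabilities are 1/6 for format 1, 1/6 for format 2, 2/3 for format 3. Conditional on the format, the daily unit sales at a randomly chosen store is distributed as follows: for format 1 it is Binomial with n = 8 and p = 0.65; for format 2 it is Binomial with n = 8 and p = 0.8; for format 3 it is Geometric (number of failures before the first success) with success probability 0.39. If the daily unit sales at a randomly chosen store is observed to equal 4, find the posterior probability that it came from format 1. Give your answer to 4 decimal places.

Likelihoods P(X=4 | ·): 1: 0.18751; 2: 0.0458752; 3: 0.0539988.
Posterior ∝ prior × likelihood. Numerator for 1: 0.166667·0.18751 = 0.0312516.
Normalizing constant: 0.166667·0.18751 + 0.166667·0.0458752 + 0.666667·0.0539988 = 0.0748967.
P(1 | observation) = 0.0312516 / 0.0748967 = 0.417263.

0.4173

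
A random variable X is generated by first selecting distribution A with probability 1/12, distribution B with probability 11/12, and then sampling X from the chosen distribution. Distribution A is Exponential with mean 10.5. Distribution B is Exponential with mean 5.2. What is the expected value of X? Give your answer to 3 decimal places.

Component means — A: 10.5; B: 5.2.
E[X] = 0.0833333·10.5 + 0.916667·5.2 = 5.64167.

5.642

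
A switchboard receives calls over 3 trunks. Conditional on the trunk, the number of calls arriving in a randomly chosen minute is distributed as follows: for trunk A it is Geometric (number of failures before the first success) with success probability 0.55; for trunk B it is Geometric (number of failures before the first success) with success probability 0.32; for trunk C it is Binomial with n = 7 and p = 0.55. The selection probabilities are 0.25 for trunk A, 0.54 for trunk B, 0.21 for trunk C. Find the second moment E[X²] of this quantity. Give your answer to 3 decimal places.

For each component E[X²] = Var + (mean)², giving A: 2.15702; B: 11.1562; C: 16.555.
Overall E[X²] = 0.25·2.15702 + 0.54·11.1562 + 0.21·16.555 = 10.0402.

10.040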